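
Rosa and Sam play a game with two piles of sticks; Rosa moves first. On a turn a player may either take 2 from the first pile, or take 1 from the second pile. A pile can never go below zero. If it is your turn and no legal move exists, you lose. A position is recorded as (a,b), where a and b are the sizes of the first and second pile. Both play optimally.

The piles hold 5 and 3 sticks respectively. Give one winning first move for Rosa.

Move to (3,3).

Positions with no move are L. A position that does have a move is losing for the player to move precisely when every available move leads to a winning position for the opponent. Fill in the labels:
No move ever increases a pile, so every position that can arise here has a ≤ 5 and b ≤ 3; it is enough to label the cells with 0 ≤ a ≤ 5 and 0 ≤ b ≤ 3.
Every move lowers a or b (never raises either), so fill the grid row by row in increasing a, and left to right within a row: each cell's successors are then already labelled.
      b=0  b=1  b=2  b=3
a=0:    L    W    L    W
a=1:    L    W    L    W
a=2:    W    L    W    L
a=3:    W    L    W    L
a=4:    L    W    L    W
a=5:    L    W    L    W
Cells with no legal move (terminal, hence L): (0,0), (1,0).
The remaining L cells, each justified by listing all of its moves:
(0,2): only reaches (0,1)(W), which is W → L
(1,2): only reaches (1,1)(W), which is W → L
(2,1): only reaches (0,1)(W), (2,0)(W), all W → L
(2,3): only reaches (0,3)(W), (2,2)(W), all W → L
(3,1): only reaches (1,1)(W), (3,0)(W), all W → L
(3,3): only reaches (1,3)(W), (3,2)(W), all W → L
(4,0): only reaches (2,0)(W), which is W → L
(4,2): only reaches (2,2)(W), (4,1)(W), all W → L
(5,0): only reaches (3,0)(W), which is W → L
(5,2): only reaches (3,2)(W), (5,1)(W), all W → L
Every other cell has at least one move into one of the L cells above, so it is W.
From (5,3), the L positions reachable in one move are: (3,3), (5,2). Any move reaching one of these is winning.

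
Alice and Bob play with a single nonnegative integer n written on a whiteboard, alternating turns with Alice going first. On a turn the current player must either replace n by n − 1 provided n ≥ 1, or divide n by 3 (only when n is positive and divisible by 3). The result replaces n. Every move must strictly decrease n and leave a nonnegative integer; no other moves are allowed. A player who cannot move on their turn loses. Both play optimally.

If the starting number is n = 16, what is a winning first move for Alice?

Use the standard recursion: the mover loses at a terminal position; elsewhere, the mover wins exactly when some move hands the opponent an L position.
n=0: no move → L
n=1: W (go to 0, an L position)
n=2: L (sole option 1(W) is W)
n=3: W (go to 2, an L position)
n=4: L (sole option 3(W) is W)
n=5: W (go to 4, an L position)
n=6: W (go to 2, an L position)
n=7: L (sole option 6(W) is W)
n=8: W (go to 7, an L position)
n=9: L (options 3(W), 8(W) are all W)
n=10: W (go to 9, an L position)
n=11: L (sole option 10(W) is W)
n=12: W (go to 4, an L position)
n=13: L (sole option 12(W) is W)
n=14: W (go to 13, an L position)
n=15: L (options 5(W), 14(W) are all W)
n=16: W (go to 15, an L position)
From 16, the L positions reachable in one move are: 15.

Move to 15.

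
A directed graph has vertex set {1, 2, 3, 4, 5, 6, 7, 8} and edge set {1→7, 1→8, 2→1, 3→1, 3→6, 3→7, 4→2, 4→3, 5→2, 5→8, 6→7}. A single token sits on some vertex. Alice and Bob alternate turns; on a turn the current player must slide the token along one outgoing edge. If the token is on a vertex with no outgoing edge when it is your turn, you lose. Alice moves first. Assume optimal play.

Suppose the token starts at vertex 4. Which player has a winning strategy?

Alice wins.

Work bottom-up. With no move the player to move loses. Otherwise the position is W if at least one move leads to an L position for the opponent, and L if every move leads to a W.
Every edge goes from a vertex to one that appears earlier in the order 7, 8, 1, 2, 6, 5, 3, 4, so processing vertices in that order labels each vertex after all of its successors.
7: no outgoing edge → L
8: no outgoing edge → L
1: can move to 8, which is L ⇒ W
2: the only move is to 1(W), a W ⇒ L
6: can move to 7, which is L ⇒ W
5: can move to 2, which is L ⇒ W
3: can move to 7, which is L ⇒ W
4: can move to 2, which is L ⇒ W
The starting position 4 is W: Alice should move to 2, handing over an L position.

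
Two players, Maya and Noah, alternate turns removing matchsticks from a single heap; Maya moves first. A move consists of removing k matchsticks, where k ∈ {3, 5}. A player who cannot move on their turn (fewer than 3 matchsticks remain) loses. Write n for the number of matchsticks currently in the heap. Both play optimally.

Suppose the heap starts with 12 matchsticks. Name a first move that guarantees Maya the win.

Remove 3, leaving 9.

Classify positions by backward induction: terminal positions (no move available) are L. From any other position, the mover wins iff some move reaches an L.
n=0: no move → L
n=1: no move → L
n=2: no move → L
n=3: W (go to 0, an L position)
n=4: W (go to 1, an L position)
n=5: W (go to 2, an L position)
n=6: W (go to 1, an L position)
n=7: W (go to 2, an L position)
n=8: L (options 5(W), 3(W) are all W)
n=9: L (options 6(W), 4(W) are all W)
n=10: L (options 7(W), 5(W) are all W)
n=11: W (go to 8, an L position)
n=12: W (go to 9, an L position)
From 12, the L positions reachable in one move are: 9.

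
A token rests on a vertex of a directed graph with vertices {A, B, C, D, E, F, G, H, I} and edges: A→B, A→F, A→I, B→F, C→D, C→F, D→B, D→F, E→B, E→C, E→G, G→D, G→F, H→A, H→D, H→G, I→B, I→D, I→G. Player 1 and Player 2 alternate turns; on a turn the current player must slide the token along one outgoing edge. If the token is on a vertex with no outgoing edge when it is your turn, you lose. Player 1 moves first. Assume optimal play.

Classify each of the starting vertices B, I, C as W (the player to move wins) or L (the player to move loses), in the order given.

Build the W/L table. Terminal = L. A non-terminal position is W if it has a move to some L; otherwise it is L.
Every edge goes from a vertex to one that appears earlier in the order F, B, D, G, I, C, E, A, H, so processing vertices in that order labels each vertex after all of its successors.
F: no outgoing edge → L
B: →F(L), so W
D: →F(L), so W
G: →F(L), so W
I: →G(W), D(W), B(W) — all W, so L
C: →F(L), so W
E: →C(W), G(W), B(W) — all W, so L
A: →I(L), so W
H: →A(W), G(W), D(W) — all W, so L

B: W, I: L, C: W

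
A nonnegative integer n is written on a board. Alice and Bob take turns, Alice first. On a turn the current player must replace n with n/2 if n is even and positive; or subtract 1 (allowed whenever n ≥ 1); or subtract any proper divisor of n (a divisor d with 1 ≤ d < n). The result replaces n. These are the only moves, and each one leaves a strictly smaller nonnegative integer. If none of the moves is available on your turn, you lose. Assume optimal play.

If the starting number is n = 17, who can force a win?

Compute win/loss labels from the base case upward. A position with no move is L. Any other position is W if it can reach an L in one move, else L.
n=0: no move → L
n=1: reaches L-position 0 → W
n=2: only reaches 1(W), which is W → L
n=3: reaches L-position 2 → W
n=4: reaches L-position 2 → W
n=5: only reaches 4(W), which is W → L
n=6: reaches L-position 5 → W
n=7: only reaches 6(W), which is W → L
n=8: reaches L-position 7 → W
n=9: only reaches 6(W), 8(W), all W → L
n=10: reaches L-position 5 → W
n=11: only reaches 10(W), which is W → L
n=12: reaches L-position 9 → W
n=13: only reaches 12(W), which is W → L
n=14: reaches L-position 7 → W
n=15: only reaches 10(W), 12(W), 14(W), all W → L
n=16: reaches L-position 15 → W
n=17: only reaches 16(W), which is W → L
The starting position 17 is L: whatever Alice does, the opponent receives a W position.

Bob wins.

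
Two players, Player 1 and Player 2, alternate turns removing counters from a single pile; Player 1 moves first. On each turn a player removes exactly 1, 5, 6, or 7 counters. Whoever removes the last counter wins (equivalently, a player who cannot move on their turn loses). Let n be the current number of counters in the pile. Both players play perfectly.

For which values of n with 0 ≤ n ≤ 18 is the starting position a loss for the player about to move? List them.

Work bottom-up. With no move the player to move loses. Otherwise the position is W if at least one move leads to an L position for the opponent, and L if every move leads to a W.
n=0: no move → L
n=1: W (go to 0, an L position)
n=2: L (sole option 1(W) is W)
n=3: W (go to 2, an L position)
n=4: L (sole option 3(W) is W)
n=5: W (go to 4, an L position)
n=6: W (go to 0, an L position)
n=7: W (go to 2, an L position)
n=8: W (go to 2, an L position)
n=9: W (go to 4, an L position)
n=10: W (go to 4, an L position)
n=11: W (go to 4, an L position)
n=12: L (options 11(W), 7(W), 6(W), 5(W) are all W)
n=13: W (go to 12, an L position)
n=14: L (options 13(W), 9(W), 8(W), 7(W) are all W)
n=15: W (go to 14, an L position)
n=16: L (options 15(W), 11(W), 10(W), 9(W) are all W)
n=17: W (go to 16, an L position)
n=18: W (go to 12, an L position)
The losing starting values of n are exactly the entries labelled L in this table (6 of them).

0, 2, 4, 12, 14, 16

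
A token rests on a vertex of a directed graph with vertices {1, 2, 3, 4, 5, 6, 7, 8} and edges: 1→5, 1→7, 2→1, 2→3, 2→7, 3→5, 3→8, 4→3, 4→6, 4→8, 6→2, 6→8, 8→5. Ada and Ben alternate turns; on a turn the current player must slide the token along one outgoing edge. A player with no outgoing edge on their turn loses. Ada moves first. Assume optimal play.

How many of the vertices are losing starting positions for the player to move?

3

Classify positions by backward induction: terminal positions (no move available) are L. From any other position, the mover wins iff some move reaches an L.
Every edge goes from a vertex to one that appears earlier in the order 5, 7, 1, 8, 3, 2, 6, 4, so processing vertices in that order labels each vertex after all of its successors.
5: no outgoing edge → L
7: no outgoing edge → L
1: reaches L-position 7 → W
8: reaches L-position 5 → W
3: reaches L-position 5 → W
2: reaches L-position 7 → W
6: only reaches 2(W), 8(W), all W → L
4: reaches L-position 6 → W
The L vertices are 5, 6, 7; that is 3 in all.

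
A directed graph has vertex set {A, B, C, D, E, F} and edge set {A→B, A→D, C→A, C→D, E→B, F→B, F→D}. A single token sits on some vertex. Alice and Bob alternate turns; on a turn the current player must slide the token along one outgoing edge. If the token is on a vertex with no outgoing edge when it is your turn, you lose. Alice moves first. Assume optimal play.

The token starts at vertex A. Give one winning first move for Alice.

Use the standard recursion: the mover loses at a terminal position; elsewhere, the mover wins exactly when some move hands the opponent an L position.
Every edge goes from a vertex to one that appears earlier in the order B, D, F, A, E, C, so processing vertices in that order labels each vertex after all of its successors.
B: no outgoing edge → L
D: no outgoing edge → L
F: can move to D, which is L ⇒ W
A: can move to D, which is L ⇒ W
E: can move to B, which is L ⇒ W
C: can move to D, which is L ⇒ W
From A, the L positions reachable in one move are: D, B. Any move reaching one of these is winning.

Move to D.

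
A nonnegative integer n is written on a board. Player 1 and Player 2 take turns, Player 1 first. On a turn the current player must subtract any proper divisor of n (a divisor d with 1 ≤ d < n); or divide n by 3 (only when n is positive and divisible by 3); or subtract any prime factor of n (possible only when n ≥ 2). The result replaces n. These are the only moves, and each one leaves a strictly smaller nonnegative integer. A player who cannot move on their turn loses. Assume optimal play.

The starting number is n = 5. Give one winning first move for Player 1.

Label each position W (a win for the player to move) or L (a loss). A position with no legal move is L; any other position is W exactly when some move reaches an L, and L when every move reaches a W.
n=0: no move → L
n=1: no move → L
n=2: can move to 0, which is L ⇒ W
n=3: can move to 0, which is L ⇒ W
n=4: moves to 2(W), 3(W); every one is W ⇒ L
n=5: can move to 0, which is L ⇒ W
From 5, the L positions reachable in one move are: 0, 4. Any move reaching one of these is winning.

Move to 0.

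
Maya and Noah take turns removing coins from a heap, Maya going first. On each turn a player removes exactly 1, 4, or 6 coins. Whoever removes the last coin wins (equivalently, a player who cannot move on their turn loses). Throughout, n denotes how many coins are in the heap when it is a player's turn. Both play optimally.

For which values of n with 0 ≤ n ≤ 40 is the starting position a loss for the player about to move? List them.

0, 2, 5, 7, 10, 12, 15, 17, 20, 22, 25, 27, 30, 32, 35, 37, 40

Label each position W (a win for the player to move) or L (a loss). A position with no legal move is L; any other position is W exactly when some move reaches an L, and L when every move reaches a W.
n=0: no move → L
n=1: →0(L), so W
n=2: →1(W) only, which is W, so L
n=3: →2(L), so W
n=4: →0(L), so W
n=5: →4(W), 1(W) — all W, so L
n=6: →5(L), so W
n=7: →6(W), 3(W), 1(W) — all W, so L
n=8: →7(L), so W
n=9: →5(L), so W
n=10: →9(W), 6(W), 4(W) — all W, so L
n=11: →10(L), so W
n=12: →11(W), 8(W), 6(W) — all W, so L
n=13: →12(L), so W
n=14: →10(L), so W
n=15: →14(W), 11(W), 9(W) — all W, so L
n=16: →15(L), so W
n=17: →16(W), 13(W), 11(W) — all W, so L
n=18: →17(L), so W
n=19: →15(L), so W
n=20: →19(W), 16(W), 14(W) — all W, so L
n=21: →20(L), so W
n=22: →21(W), 18(W), 16(W) — all W, so L
n=23: →22(L), so W
n=24: →20(L), so W
n=25: →24(W), 21(W), 19(W) — all W, so L
n=26: →25(L), so W
n=27: →26(W), 23(W), 21(W) — all W, so L
n=28: →27(L), so W
n=29: →25(L), so W
n=30: →29(W), 26(W), 24(W) — all W, so L
n=31: →30(L), so W
n=32: →31(W), 28(W), 26(W) — all W, so L
n=33: →32(L), so W
n=34: →30(L), so W
n=35: →34(W), 31(W), 29(W) — all W, so L
n=36: →35(L), so W
n=37: →36(W), 33(W), 31(W) — all W, so L
n=38: →37(L), so W
n=39: →35(L), so W
n=40: →39(W), 36(W), 34(W) — all W, so L
The losing starting values of n are exactly the entries labelled L in this table (17 of them).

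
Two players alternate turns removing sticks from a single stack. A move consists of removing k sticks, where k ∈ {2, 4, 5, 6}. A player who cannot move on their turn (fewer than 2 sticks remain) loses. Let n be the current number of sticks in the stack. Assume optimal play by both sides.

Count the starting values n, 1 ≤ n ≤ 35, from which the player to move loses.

9

Compute win/loss labels from the base case upward. A position with no move is L. Any other position is W if it can reach an L in one move, else L.
n=0: no move → L
n=1: no move → L
n=2: reaches L-position 0 → W
n=3: reaches L-position 1 → W
n=4: reaches L-position 0 → W
n=5: reaches L-position 1 → W
n=6: reaches L-position 1 → W
n=7: reaches L-position 1 → W
n=8: only reaches 6(W), 4(W), 3(W), 2(W), all W → L
n=9: only reaches 7(W), 5(W), 4(W), 3(W), all W → L
n=10: reaches L-position 8 → W
n=11: reaches L-position 9 → W
n=12: reaches L-position 8 → W
n=13: reaches L-position 9 → W
n=14: reaches L-position 9 → W
n=15: reaches L-position 9 → W
n=16: only reaches 14(W), 12(W), 11(W), 10(W), all W → L
n=17: only reaches 15(W), 13(W), 12(W), 11(W), all W → L
n=18: reaches L-position 16 → W
n=19: reaches L-position 17 → W
n=20: reaches L-position 16 → W
n=21: reaches L-position 17 → W
n=22: reaches L-position 17 → W
n=23: reaches L-position 17 → W
n=24: only reaches 22(W), 20(W), 19(W), 18(W), all W → L
n=25: only reaches 23(W), 21(W), 20(W), 19(W), all W → L
n=26: reaches L-position 24 → W
n=27: reaches L-position 25 → W
n=28: reaches L-position 24 → W
n=29: reaches L-position 25 → W
n=30: reaches L-position 25 → W
n=31: reaches L-position 25 → W
n=32: only reaches 30(W), 28(W), 27(W), 26(W), all W → L
n=33: only reaches 31(W), 29(W), 28(W), 27(W), all W → L
n=34: reaches L-position 32 → W
n=35: reaches L-position 33 → W
L entries with 1 ≤ n ≤ 35 (n=0 is outside the asked range and is not counted): n = 1, 8, 9, 16, 17, 24, 25, 32, 33; that makes 9.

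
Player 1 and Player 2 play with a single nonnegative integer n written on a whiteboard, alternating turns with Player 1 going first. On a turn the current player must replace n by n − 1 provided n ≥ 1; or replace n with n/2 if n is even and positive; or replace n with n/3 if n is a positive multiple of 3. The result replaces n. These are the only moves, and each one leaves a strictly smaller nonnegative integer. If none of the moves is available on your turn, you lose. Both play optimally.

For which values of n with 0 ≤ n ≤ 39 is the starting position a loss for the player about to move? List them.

Label each position W (a win for the player to move) or L (a loss). A position with no legal move is L; any other position is W exactly when some move reaches an L, and L when every move reaches a W.
n=0: no move → L
n=1: reaches L-position 0 → W
n=2: only reaches 1(W), which is W → L
n=3: reaches L-position 2 → W
n=4: reaches L-position 2 → W
n=5: only reaches 4(W), which is W → L
n=6: reaches L-position 2 → W
n=7: only reaches 6(W), which is W → L
n=8: reaches L-position 7 → W
n=9: only reaches 3(W), 8(W), all W → L
n=10: reaches L-position 5 → W
n=11: only reaches 10(W), which is W → L
n=12: reaches L-position 11 → W
n=13: only reaches 12(W), which is W → L
n=14: reaches L-position 7 → W
n=15: reaches L-position 5 → W
n=16: only reaches 8(W), 15(W), all W → L
n=17: reaches L-position 16 → W
n=18: reaches L-position 9 → W
n=19: only reaches 18(W), which is W → L
n=20: reaches L-position 19 → W
n=21: reaches L-position 7 → W
n=22: reaches L-position 11 → W
n=23: only reaches 22(W), which is W → L
n=24: reaches L-position 23 → W
n=25: only reaches 24(W), which is W → L
n=26: reaches L-position 13 → W
n=27: reaches L-position 9 → W
n=28: only reaches 14(W), 27(W), all W → L
n=29: reaches L-position 28 → W
n=30: only reaches 10(W), 15(W), 29(W), all W → L
n=31: reaches L-position 30 → W
n=32: reaches L-position 16 → W
n=33: reaches L-position 11 → W
n=34: only reaches 17(W), 33(W), all W → L
n=35: reaches L-position 34 → W
n=36: only reaches 12(W), 18(W), 35(W), all W → L
n=37: reaches L-position 36 → W
n=38: reaches L-position 19 → W
n=39: reaches L-position 13 → W
Reading off the rows marked L gives the requested list; there are 15 such values of n.

0, 2, 5, 7, 9, 11, 13, 16, 19, 23, 25, 28, 30, 34, 36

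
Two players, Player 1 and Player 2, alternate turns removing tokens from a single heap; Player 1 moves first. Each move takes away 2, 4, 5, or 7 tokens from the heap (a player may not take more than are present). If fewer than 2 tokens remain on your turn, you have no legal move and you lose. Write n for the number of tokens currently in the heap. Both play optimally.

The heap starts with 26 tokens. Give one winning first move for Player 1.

Label each position W (a win for the player to move) or L (a loss). A position with no legal move is L; any other position is W exactly when some move reaches an L, and L when every move reaches a W.
n=0: no move → L
n=1: no move → L
n=2: reaches L-position 0 → W
n=3: reaches L-position 1 → W
n=4: reaches L-position 0 → W
n=5: reaches L-position 1 → W
n=6: reaches L-position 1 → W
n=7: reaches L-position 0 → W
n=8: reaches L-position 1 → W
n=9: only reaches 7(W), 5(W), 4(W), 2(W), all W → L
n=10: only reaches 8(W), 6(W), 5(W), 3(W), all W → L
n=11: reaches L-position 9 → W
n=12: reaches L-position 10 → W
n=13: reaches L-position 9 → W
n=14: reaches L-position 10 → W
n=15: reaches L-position 10 → W
n=16: reaches L-position 9 → W
n=17: reaches L-position 10 → W
n=18: only reaches 16(W), 14(W), 13(W), 11(W), all W → L
n=19: only reaches 17(W), 15(W), 14(W), 12(W), all W → L
n=20: reaches L-position 18 → W
n=21: reaches L-position 19 → W
n=22: reaches L-position 18 → W
n=23: reaches L-position 19 → W
n=24: reaches L-position 19 → W
n=25: reaches L-position 18 → W
n=26: reaches L-position 19 → W
From 26, the L positions reachable in one move are: 19.

Remove 7, leaving 19.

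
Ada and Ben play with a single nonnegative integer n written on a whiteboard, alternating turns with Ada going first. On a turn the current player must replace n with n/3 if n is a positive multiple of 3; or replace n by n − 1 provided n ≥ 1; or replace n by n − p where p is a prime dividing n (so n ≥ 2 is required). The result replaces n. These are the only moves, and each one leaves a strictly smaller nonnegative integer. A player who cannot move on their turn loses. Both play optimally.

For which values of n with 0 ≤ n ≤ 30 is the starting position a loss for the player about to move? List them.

0, 4, 8, 14, 18, 22, 25, 27

Label each position W (a win for the player to move) or L (a loss). A position with no legal move is L; any other position is W exactly when some move reaches an L, and L when every move reaches a W.
n=0: no move → L
n=1: W (go to 0, an L position)
n=2: W (go to 0, an L position)
n=3: W (go to 0, an L position)
n=4: L (options 2(W), 3(W) are all W)
n=5: W (go to 0, an L position)
n=6: W (go to 4, an L position)
n=7: W (go to 0, an L position)
n=8: L (options 6(W), 7(W) are all W)
n=9: W (go to 8, an L position)
n=10: W (go to 8, an L position)
n=11: W (go to 0, an L position)
n=12: W (go to 4, an L position)
n=13: W (go to 0, an L position)
n=14: L (options 7(W), 12(W), 13(W) are all W)
n=15: W (go to 14, an L position)
n=16: W (go to 14, an L position)
n=17: W (go to 0, an L position)
n=18: L (options 6(W), 15(W), 16(W), 17(W) are all W)
n=19: W (go to 0, an L position)
n=20: W (go to 18, an L position)
n=21: W (go to 14, an L position)
n=22: L (options 11(W), 20(W), 21(W) are all W)
n=23: W (go to 0, an L position)
n=24: W (go to 8, an L position)
n=25: L (options 20(W), 24(W) are all W)
n=26: W (go to 25, an L position)
n=27: L (options 9(W), 24(W), 26(W) are all W)
n=28: W (go to 27, an L position)
n=29: W (go to 0, an L position)
n=30: W (go to 25, an L position)
Reading off the rows marked L gives the requested list; there are 8 such values of n.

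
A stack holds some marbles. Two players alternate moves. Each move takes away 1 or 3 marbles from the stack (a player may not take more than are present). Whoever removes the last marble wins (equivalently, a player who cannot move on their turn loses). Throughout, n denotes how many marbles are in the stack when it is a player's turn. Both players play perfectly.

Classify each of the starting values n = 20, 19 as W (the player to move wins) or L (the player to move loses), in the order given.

20: L, 19: W

Use the standard recursion: the mover loses at a terminal position; elsewhere, the mover wins exactly when some move hands the opponent an L position.
n=0: no move → L
n=1: reaches L-position 0 → W
n=2: only reaches 1(W), which is W → L
n=3: reaches L-position 2 → W
n=4: only reaches 3(W), 1(W), all W → L
n=5: reaches L-position 4 → W
n=6: only reaches 5(W), 3(W), all W → L
n=7: reaches L-position 6 → W
n=8: only reaches 7(W), 5(W), all W → L
n=9: reaches L-position 8 → W
n=10: only reaches 9(W), 7(W), all W → L
n=11: reaches L-position 10 → W
n=12: only reaches 11(W), 9(W), all W → L
n=13: reaches L-position 12 → W
n=14: only reaches 13(W), 11(W), all W → L
n=15: reaches L-position 14 → W
n=16: only reaches 15(W), 13(W), all W → L
n=17: reaches L-position 16 → W
n=18: only reaches 17(W), 15(W), all W → L
n=19: reaches L-position 18 → W
n=20: only reaches 19(W), 17(W), all W → L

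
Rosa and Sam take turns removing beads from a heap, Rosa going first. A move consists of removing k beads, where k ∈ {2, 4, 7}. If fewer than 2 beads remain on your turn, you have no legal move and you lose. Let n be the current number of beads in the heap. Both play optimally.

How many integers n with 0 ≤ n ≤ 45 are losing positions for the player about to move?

Use the standard recursion: the mover loses at a terminal position; elsewhere, the mover wins exactly when some move hands the opponent an L position.
n=0: no move → L
n=1: no move → L
n=2: W (go to 0, an L position)
n=3: W (go to 1, an L position)
n=4: W (go to 0, an L position)
n=5: W (go to 1, an L position)
n=6: L (options 4(W), 2(W) are all W)
n=7: W (go to 0, an L position)
n=8: W (go to 6, an L position)
n=9: L (options 7(W), 5(W), 2(W) are all W)
n=10: W (go to 6, an L position)
n=11: W (go to 9, an L position)
n=12: L (options 10(W), 8(W), 5(W) are all W)
n=13: W (go to 9, an L position)
n=14: W (go to 12, an L position)
n=15: L (options 13(W), 11(W), 8(W) are all W)
n=16: W (go to 12, an L position)
n=17: W (go to 15, an L position)
n=18: L (options 16(W), 14(W), 11(W) are all W)
n=19: W (go to 15, an L position)
n=20: W (go to 18, an L position)
n=21: L (options 19(W), 17(W), 14(W) are all W)
n=22: W (go to 18, an L position)
n=23: W (go to 21, an L position)
n=24: L (options 22(W), 20(W), 17(W) are all W)
n=25: W (go to 21, an L position)
n=26: W (go to 24, an L position)
n=27: L (options 25(W), 23(W), 20(W) are all W)
n=28: W (go to 24, an L position)
n=29: W (go to 27, an L position)
n=30: L (options 28(W), 26(W), 23(W) are all W)
n=31: W (go to 27, an L position)
n=32: W (go to 30, an L position)
n=33: L (options 31(W), 29(W), 26(W) are all W)
n=34: W (go to 30, an L position)
n=35: W (go to 33, an L position)
n=36: L (options 34(W), 32(W), 29(W) are all W)
n=37: W (go to 33, an L position)
n=38: W (go to 36, an L position)
n=39: L (options 37(W), 35(W), 32(W) are all W)
n=40: W (go to 36, an L position)
n=41: W (go to 39, an L position)
n=42: L (options 40(W), 38(W), 35(W) are all W)
n=43: W (go to 39, an L position)
n=44: W (go to 42, an L position)
n=45: L (options 43(W), 41(W), 38(W) are all W)
L entries with 0 ≤ n ≤ 45: n = 0, 1, 6, 9, 12, 15, 18, 21, 24, 27, 30, 33, 36, 39, 42, 45; that makes 16.

16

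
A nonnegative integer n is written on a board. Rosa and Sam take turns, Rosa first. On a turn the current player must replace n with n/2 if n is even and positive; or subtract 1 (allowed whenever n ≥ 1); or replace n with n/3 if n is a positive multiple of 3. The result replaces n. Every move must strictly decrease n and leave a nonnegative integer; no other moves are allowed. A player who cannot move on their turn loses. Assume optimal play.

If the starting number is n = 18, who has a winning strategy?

Build the W/L table. Terminal = L. A non-terminal position is W if it has a move to some L; otherwise it is L.
n=0: no move → L
n=1: reaches L-position 0 → W
n=2: only reaches 1(W), which is W → L
n=3: reaches L-position 2 → W
n=4: reaches L-position 2 → W
n=5: only reaches 4(W), which is W → L
n=6: reaches L-position 2 → W
n=7: only reaches 6(W), which is W → L
n=8: reaches L-position 7 → W
n=9: only reaches 3(W), 8(W), all W → L
n=10: reaches L-position 5 → W
n=11: only reaches 10(W), which is W → L
n=12: reaches L-position 11 → W
n=13: only reaches 12(W), which is W → L
n=14: reaches L-position 7 → W
n=15: reaches L-position 5 → W
n=16: only reaches 8(W), 15(W), all W → L
n=17: reaches L-position 16 → W
n=18: reaches L-position 9 → W
The starting position 18 is W: Rosa should move to 9, handing over an L position.

Rosa wins.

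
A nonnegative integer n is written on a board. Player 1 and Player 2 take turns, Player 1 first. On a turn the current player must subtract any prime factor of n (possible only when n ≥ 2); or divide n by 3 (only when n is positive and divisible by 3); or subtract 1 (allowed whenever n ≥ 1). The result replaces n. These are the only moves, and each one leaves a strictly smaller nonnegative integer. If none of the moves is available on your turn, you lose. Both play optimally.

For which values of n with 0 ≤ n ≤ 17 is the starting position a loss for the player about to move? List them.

Classify positions by backward induction: terminal positions (no move available) are L. From any other position, the mover wins iff some move reaches an L.
n=0: no move → L
n=1: reaches L-position 0 → W
n=2: reaches L-position 0 → W
n=3: reaches L-position 0 → W
n=4: only reaches 2(W), 3(W), all W → L
n=5: reaches L-position 0 → W
n=6: reaches L-position 4 → W
n=7: reaches L-position 0 → W
n=8: only reaches 6(W), 7(W), all W → L
n=9: reaches L-position 8 → W
n=10: reaches L-position 8 → W
n=11: reaches L-position 0 → W
n=12: reaches L-position 4 → W
n=13: reaches L-position 0 → W
n=14: only reaches 7(W), 12(W), 13(W), all W → L
n=15: reaches L-position 14 → W
n=16: reaches L-position 14 → W
n=17: reaches L-position 0 → W
Reading off the rows marked L gives the requested list; there are 4 such values of n.

0, 4, 8, 14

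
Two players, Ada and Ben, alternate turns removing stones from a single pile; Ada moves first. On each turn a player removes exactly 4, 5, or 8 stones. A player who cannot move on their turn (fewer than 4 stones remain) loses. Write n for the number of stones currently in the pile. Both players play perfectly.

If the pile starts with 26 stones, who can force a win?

Ben wins.

Build the W/L table. Terminal = L. A non-terminal position is W if it has a move to some L; otherwise it is L.
n=0: no move → L
n=1: no move → L
n=2: no move → L
n=3: no move → L
n=4: W (go to 0, an L position)
n=5: W (go to 1, an L position)
n=6: W (go to 2, an L position)
n=7: W (go to 3, an L position)
n=8: W (go to 3, an L position)
n=9: W (go to 1, an L position)
n=10: W (go to 2, an L position)
n=11: W (go to 3, an L position)
n=12: L (options 8(W), 7(W), 4(W) are all W)
n=13: L (options 9(W), 8(W), 5(W) are all W)
n=14: L (options 10(W), 9(W), 6(W) are all W)
n=15: L (options 11(W), 10(W), 7(W) are all W)
n=16: W (go to 12, an L position)
n=17: W (go to 13, an L position)
n=18: W (go to 14, an L position)
n=19: W (go to 15, an L position)
n=20: W (go to 15, an L position)
n=21: W (go to 13, an L position)
n=22: W (go to 14, an L position)
n=23: W (go to 15, an L position)
n=24: L (options 20(W), 19(W), 16(W) are all W)
n=25: L (options 21(W), 20(W), 17(W) are all W)
n=26: L (options 22(W), 21(W), 18(W) are all W)
The starting position 26 is L: whatever Ada does, the opponent receives a W position.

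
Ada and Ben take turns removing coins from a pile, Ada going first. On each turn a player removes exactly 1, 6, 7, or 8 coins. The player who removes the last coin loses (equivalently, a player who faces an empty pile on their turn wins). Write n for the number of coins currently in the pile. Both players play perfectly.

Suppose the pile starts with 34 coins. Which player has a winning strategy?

Ada wins.

Classify positions by backward induction: terminal positions (no move available) are W. From any other position, the mover wins iff some move reaches an L.
n=0: no move; the opponent has just taken the last coin and therefore loses → W
n=1: →0(W) only, which is W, so L
n=2: →1(L), so W
n=3: →2(W) only, which is W, so L
n=4: →3(L), so W
n=5: →4(W) only, which is W, so L
n=6: →5(L), so W
n=7: →1(L), so W
n=8: →1(L), so W
n=9: →3(L), so W
n=10: →3(L), so W
n=11: →5(L), so W
n=12: →5(L), so W
n=13: →5(L), so W
n=14: →13(W), 8(W), 7(W), 6(W) — all W, so L
n=15: →14(L), so W
n=16: →15(W), 10(W), 9(W), 8(W) — all W, so L
n=17: →16(L), so W
n=18: →17(W), 12(W), 11(W), 10(W) — all W, so L
n=19: →18(L), so W
n=20: →14(L), so W
n=21: →14(L), so W
n=22: →16(L), so W
n=23: →16(L), so W
n=24: →18(L), so W
n=25: →18(L), so W
n=26: →18(L), so W
n=27: →26(W), 21(W), 20(W), 19(W) — all W, so L
n=28: →27(L), so W
n=29: →28(W), 23(W), 22(W), 21(W) — all W, so L
n=30: →29(L), so W
n=31: →30(W), 25(W), 24(W), 23(W) — all W, so L
n=32: →31(L), so W
n=33: →27(L), so W
n=34: →27(L), so W
The starting position 34 is W: Ada should remove 7, leaving 27, handing over an L position.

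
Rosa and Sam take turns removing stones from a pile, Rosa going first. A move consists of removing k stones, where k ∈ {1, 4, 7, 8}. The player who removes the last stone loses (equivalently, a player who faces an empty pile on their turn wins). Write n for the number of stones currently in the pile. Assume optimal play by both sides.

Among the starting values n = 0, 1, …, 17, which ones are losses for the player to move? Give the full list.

1, 3, 6, 12, 15, 17

Build the W/L table. Terminal = W. A non-terminal position is W if it has a move to some L; otherwise it is L.
n=0: no move; the opponent has just taken the last stone and therefore loses → W
n=1: →0(W) only, which is W, so L
n=2: →1(L), so W
n=3: →2(W) only, which is W, so L
n=4: →3(L), so W
n=5: →1(L), so W
n=6: →5(W), 2(W) — all W, so L
n=7: →6(L), so W
n=8: →1(L), so W
n=9: →1(L), so W
n=10: →6(L), so W
n=11: →3(L), so W
n=12: →11(W), 8(W), 5(W), 4(W) — all W, so L
n=13: →12(L), so W
n=14: →6(L), so W
n=15: →14(W), 11(W), 8(W), 7(W) — all W, so L
n=16: →15(L), so W
n=17: →16(W), 13(W), 10(W), 9(W) — all W, so L
The losing starting values of n are exactly the entries labelled L in this table (6 of them).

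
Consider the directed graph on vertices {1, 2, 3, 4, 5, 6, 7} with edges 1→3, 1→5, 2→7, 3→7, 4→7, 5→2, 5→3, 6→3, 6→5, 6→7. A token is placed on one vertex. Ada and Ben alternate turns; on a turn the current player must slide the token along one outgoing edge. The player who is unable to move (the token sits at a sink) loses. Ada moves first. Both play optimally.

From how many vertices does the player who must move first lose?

Label each position W (a win for the player to move) or L (a loss). A position with no legal move is L; any other position is W exactly when some move reaches an L, and L when every move reaches a W.
Every edge goes from a vertex to one that appears earlier in the order 7, 2, 3, 5, 4, 6, 1, so processing vertices in that order labels each vertex after all of its successors.
7: no outgoing edge → L
2: can move to 7, which is L ⇒ W
3: can move to 7, which is L ⇒ W
5: moves to 3(W), 2(W); every one is W ⇒ L
4: can move to 7, which is L ⇒ W
6: can move to 5, which is L ⇒ W
1: can move to 5, which is L ⇒ W
The L vertices are 5, 7; that is 2 in all.

2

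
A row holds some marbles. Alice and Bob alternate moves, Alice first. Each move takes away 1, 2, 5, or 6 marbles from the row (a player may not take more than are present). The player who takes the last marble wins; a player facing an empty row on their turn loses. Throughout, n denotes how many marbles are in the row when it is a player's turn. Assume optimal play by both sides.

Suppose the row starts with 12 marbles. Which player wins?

Build the W/L table. Terminal = L. A non-terminal position is W if it has a move to some L; otherwise it is L.
n=0: no move → L
n=1: →0(L), so W
n=2: →0(L), so W
n=3: →2(W), 1(W) — all W, so L
n=4: →3(L), so W
n=5: →3(L), so W
n=6: →0(L), so W
n=7: →6(W), 5(W), 2(W), 1(W) — all W, so L
n=8: →7(L), so W
n=9: →7(L), so W
n=10: →9(W), 8(W), 5(W), 4(W) — all W, so L
n=11: →10(L), so W
n=12: →10(L), so W
From 12 Alice can remove 2, leaving 10, reaching an L position.

Alice wins.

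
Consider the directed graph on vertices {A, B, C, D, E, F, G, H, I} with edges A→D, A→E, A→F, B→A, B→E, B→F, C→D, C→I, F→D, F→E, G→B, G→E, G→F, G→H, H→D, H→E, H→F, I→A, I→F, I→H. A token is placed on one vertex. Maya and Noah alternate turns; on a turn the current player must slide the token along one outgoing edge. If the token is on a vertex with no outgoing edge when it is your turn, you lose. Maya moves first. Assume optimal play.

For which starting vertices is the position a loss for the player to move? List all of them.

Positions with no move are L. A position that does have a move is losing for the player to move precisely when every available move leads to a winning position for the opponent. Fill in the labels:
Every edge goes from a vertex to one that appears earlier in the order D, E, F, A, H, I, C, B, G, so processing vertices in that order labels each vertex after all of its successors.
D: no outgoing edge → L
E: no outgoing edge → L
F: can move to E, which is L ⇒ W
A: can move to E, which is L ⇒ W
H: can move to E, which is L ⇒ W
I: moves to H(W), A(W), F(W); every one is W ⇒ L
C: can move to I, which is L ⇒ W
B: can move to E, which is L ⇒ W
G: can move to E, which is L ⇒ W
Reading off the rows marked L gives the requested list; there are 3 such vertices.

D, E, I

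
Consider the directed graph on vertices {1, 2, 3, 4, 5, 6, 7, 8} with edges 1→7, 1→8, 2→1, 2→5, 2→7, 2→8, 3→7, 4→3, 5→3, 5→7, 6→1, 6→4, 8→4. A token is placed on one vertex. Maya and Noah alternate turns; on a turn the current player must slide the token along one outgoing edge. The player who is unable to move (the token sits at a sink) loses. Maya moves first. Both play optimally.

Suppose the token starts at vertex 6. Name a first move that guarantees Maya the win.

Move to 4.

Classify positions by backward induction: terminal positions (no move available) are L. From any other position, the mover wins iff some move reaches an L.
Every edge goes from a vertex to one that appears earlier in the order 7, 3, 5, 4, 8, 1, 6, 2, so processing vertices in that order labels each vertex after all of its successors.
7: no outgoing edge → L
3: can move to 7, which is L ⇒ W
5: can move to 7, which is L ⇒ W
4: the only move is to 3(W), a W ⇒ L
8: can move to 4, which is L ⇒ W
1: can move to 7, which is L ⇒ W
6: can move to 4, which is L ⇒ W
2: can move to 7, which is L ⇒ W
From 6, the L positions reachable in one move are: 4.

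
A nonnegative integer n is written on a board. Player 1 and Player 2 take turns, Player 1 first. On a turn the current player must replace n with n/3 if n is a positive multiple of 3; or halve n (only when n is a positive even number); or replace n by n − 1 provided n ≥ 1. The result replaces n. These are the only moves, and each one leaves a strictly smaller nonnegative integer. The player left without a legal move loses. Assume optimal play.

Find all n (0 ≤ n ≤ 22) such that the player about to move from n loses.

Classify positions by backward induction: terminal positions (no move available) are L. From any other position, the mover wins iff some move reaches an L.
n=0: no move → L
n=1: W (go to 0, an L position)
n=2: L (sole option 1(W) is W)
n=3: W (go to 2, an L position)
n=4: W (go to 2, an L position)
n=5: L (sole option 4(W) is W)
n=6: W (go to 2, an L position)
n=7: L (sole option 6(W) is W)
n=8: W (go to 7, an L position)
n=9: L (options 3(W), 8(W) are all W)
n=10: W (go to 5, an L position)
n=11: L (sole option 10(W) is W)
n=12: W (go to 11, an L position)
n=13: L (sole option 12(W) is W)
n=14: W (go to 7, an L position)
n=15: W (go to 5, an L position)
n=16: L (options 8(W), 15(W) are all W)
n=17: W (go to 16, an L position)
n=18: W (go to 9, an L position)
n=19: L (sole option 18(W) is W)
n=20: W (go to 19, an L position)
n=21: W (go to 7, an L position)
n=22: W (go to 11, an L position)
Reading off the rows marked L gives the requested list; there are 9 such values of n.

0, 2, 5, 7, 9, 11, 13, 16, 19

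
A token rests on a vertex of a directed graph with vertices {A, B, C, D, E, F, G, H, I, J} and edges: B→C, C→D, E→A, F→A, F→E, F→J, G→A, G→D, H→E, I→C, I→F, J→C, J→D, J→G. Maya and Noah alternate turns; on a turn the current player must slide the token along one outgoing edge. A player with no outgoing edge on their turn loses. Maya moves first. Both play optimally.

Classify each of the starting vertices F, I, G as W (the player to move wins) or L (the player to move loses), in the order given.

Work bottom-up. With no move the player to move loses. Otherwise the position is W if at least one move leads to an L position for the opponent, and L if every move leads to a W.
Every edge goes from a vertex to one that appears earlier in the order A, D, C, G, J, E, H, F, B, I, so processing vertices in that order labels each vertex after all of its successors.
A: no outgoing edge → L
D: no outgoing edge → L
C: →D(L), so W
G: →D(L), so W
J: →D(L), so W
E: →A(L), so W
H: →E(W) only, which is W, so L
F: →A(L), so W
B: →C(W) only, which is W, so L
I: →F(W), C(W) — all W, so L

F: W, I: L, G: W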